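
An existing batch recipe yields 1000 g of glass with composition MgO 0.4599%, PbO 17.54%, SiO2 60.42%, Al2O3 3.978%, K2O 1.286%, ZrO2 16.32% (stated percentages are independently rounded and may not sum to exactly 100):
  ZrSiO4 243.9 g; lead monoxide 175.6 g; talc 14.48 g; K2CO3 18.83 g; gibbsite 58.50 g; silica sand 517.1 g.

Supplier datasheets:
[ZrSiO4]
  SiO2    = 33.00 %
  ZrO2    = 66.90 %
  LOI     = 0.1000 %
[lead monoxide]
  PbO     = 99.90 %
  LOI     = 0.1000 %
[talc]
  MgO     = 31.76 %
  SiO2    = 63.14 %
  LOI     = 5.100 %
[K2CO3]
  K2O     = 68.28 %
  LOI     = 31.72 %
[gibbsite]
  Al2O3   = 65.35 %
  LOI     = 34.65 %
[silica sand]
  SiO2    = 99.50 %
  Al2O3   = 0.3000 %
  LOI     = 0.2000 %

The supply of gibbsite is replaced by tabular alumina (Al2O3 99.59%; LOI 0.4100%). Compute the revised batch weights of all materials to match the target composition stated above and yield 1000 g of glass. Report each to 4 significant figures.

Revised batch per 1000 g glass:
  ZrSiO4: 243.9 g
  lead monoxide: 175.6 g
  talc: 14.48 g
  K2CO3: 18.83 g
  tabular alumina: 38.39 g
  silica sand: 517.1 g
Total batch = 1008 g; LOI loss = 8.322 g

Mid-chain values are shown, with 4-significant-figure rounding, in the working — all internal work maintains full float precision from start to finish; every reported result sees exactly one rounding — all derived quantities, including LOI, net glass mass, six oxide percentages, the totals, yield, are recomputed starting from the weights for 1000 g of glass in exact precision as quoted within the question or the answer.
Target oxide masses per 1000 g glass:
  MgO: 0.4599% × 1000 = 4.599 g
  PbO: 17.54% × 1000 = 175.4 g
  SiO2: 60.42% × 1000 = 604.2 g
  Al2O3: 3.978% × 1000 = 39.78 g
  K2O: 1.286% × 1000 = 12.86 g
  ZrO2: 16.32% × 1000 = 163.2 g
Sums-versus-targets review on the weights just shown, under the basis named above (summed amounts equal target values modulo rounding of the values):
  MgO: 14.48·0.3176 = 4.599 g (target 4.599 g)
  PbO: 175.6·0.9990 = 175.4 g (target 175.4 g)
  SiO2: 243.9·0.3300 + 14.48·0.6314 + 517.1·0.9950 = 604.1 g (target 604.2 g)
  Al2O3: 38.39·0.9959 + 517.1·0.003000 = 39.78 g (target 39.78 g)
  K2O: 18.83·0.6828 = 12.86 g (target 12.86 g)
  ZrO2: 243.9·0.6690 = 163.2 g (target 163.2 g)
Glass-mass bookkeeping: Σ batch − LOI loss = 1000 g (oxide target masses add up to 1000 g; against the stated basis, 1000 g — deltas are rounding alone).
Batch total: Σ batch = 1008 g; loss to ignition Σ batch·LOI = 8.322 g; the yield ratio, glass ÷ batch: 99.17%.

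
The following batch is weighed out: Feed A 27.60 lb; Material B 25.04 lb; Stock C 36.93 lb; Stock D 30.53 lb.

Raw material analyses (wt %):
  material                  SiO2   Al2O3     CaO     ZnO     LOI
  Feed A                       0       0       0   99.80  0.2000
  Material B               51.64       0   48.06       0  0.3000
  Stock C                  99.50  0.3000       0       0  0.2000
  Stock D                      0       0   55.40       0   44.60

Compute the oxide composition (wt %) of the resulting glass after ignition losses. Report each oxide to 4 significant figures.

All internal work runs at full precision in all steps. The intermediate values are printed (rounded to four significant figures) when written out; exactly one rounding lands on every reported value — the derived quantities (net glass mass, four oxide percentages, ignition loss, the yield, the totals) are recomputed in full float precision using the weight values for 106.3 lb of glass, as given in the question or the answer.
What the batch supplies per oxide:
  SiO2: 25.04·0.5164 + 36.93·0.9950 = 49.68 lb
  Al2O3: 36.93·0.003000 = 0.1108 lb
  CaO: 25.04·0.4806 + 30.53·0.5540 = 28.95 lb
  ZnO: 27.60·0.9980 = 27.54 lb
LOI: 27.60·0.002000 + 25.04·0.003000 + 36.93·0.002000 + 30.53·0.4460 = 13.82 lb
Net of LOI, the glass mass = 120.1 − 13.82 = 106.3 lb (matching Σ of the oxides)
wt %: oxide over glass, times 100

Glass mass = 106.3 lb (batch 120.1 − LOI 13.82).
Composition: SiO2 46.74%, Al2O3 0.1042%, CaO 27.24%, ZnO 25.92%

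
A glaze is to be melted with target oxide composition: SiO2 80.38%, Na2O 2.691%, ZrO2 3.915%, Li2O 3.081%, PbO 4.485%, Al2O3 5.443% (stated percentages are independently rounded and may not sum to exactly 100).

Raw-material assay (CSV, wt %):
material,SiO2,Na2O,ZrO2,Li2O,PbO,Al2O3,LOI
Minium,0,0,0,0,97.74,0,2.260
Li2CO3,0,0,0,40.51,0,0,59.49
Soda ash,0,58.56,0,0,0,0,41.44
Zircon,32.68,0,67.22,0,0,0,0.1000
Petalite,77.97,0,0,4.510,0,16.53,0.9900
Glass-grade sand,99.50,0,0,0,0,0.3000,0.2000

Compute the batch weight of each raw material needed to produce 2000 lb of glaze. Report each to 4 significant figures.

Intermediates are shown, rounded to 4 significant figures, in the printout; all internal work maintains exact precision through every step. Every reported value undergoes a single rounding — all derived quantities (the totals, yield, LOI, net glass mass, the six compositions) are computed in exact precision from the weighed amounts on 2000 lb of glass, as given in question or answer.
Target masses of each oxide per 2000 lb glaze:
  SiO2: 80.38% × 2000 = 1608 lb
  Na2O: 2.691% × 2000 = 53.82 lb
  ZrO2: 3.915% × 2000 = 78.30 lb
  Li2O: 3.081% × 2000 = 61.62 lb
  PbO: 4.485% × 2000 = 89.70 lb
  Al2O3: 5.443% × 2000 = 108.9 lb
Mass-balance tally per oxide using the reported weights, on the stated basis (summed amounts equal target values up to rounding of the answer):
  SiO2: 116.5·0.3268 + 639.0·0.7797 + 1077·0.9950 = 1608 lb (target 1608 lb)
  Na2O: 91.91·0.5856 = 53.82 lb (target 53.82 lb)
  ZrO2: 116.5·0.6722 = 78.31 lb (target 78.30 lb)
  Li2O: 80.97·0.4051 + 639.0·0.04510 = 61.62 lb (target 61.62 lb)
  PbO: 91.77·0.9774 = 89.70 lb (target 89.70 lb)
  Al2O3: 639.0·0.1653 + 1077·0.003000 = 108.9 lb (target 108.9 lb)
Consistency of the glass mass: Σ batch − LOI loss = 2000 lb (oxide target masses add up to 2000 lb; the stated basis being 2000 lb — differing by rounding only).
Total batch = Σ batch = 2097 lb; LOI removed, Σ of batch·LOI: 96.93 lb; yield, glass over the total, = 95.38%.

Batch per 2000 lb glaze:
  Minium: 91.77 lb
  Li2CO3: 80.97 lb
  Soda ash: 91.91 lb
  Zircon: 116.5 lb
  Petalite: 639.0 lb
  Glass-grade sand: 1077 lb
Total batch = 2097 lb; LOI loss = 96.93 lb; yield = 95.38%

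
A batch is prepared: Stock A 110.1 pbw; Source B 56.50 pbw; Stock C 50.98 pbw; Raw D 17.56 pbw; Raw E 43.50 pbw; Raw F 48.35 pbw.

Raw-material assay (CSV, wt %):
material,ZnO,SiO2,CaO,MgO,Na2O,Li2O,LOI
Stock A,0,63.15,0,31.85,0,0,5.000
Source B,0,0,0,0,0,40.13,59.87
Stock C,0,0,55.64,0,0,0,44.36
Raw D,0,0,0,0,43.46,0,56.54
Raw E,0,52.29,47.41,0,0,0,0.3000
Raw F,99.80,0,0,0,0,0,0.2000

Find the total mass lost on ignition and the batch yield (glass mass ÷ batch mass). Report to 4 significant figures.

All arithmetic carries full float precision in all steps; mid-chain values are printed (rounded to four significant figures) when written out; every reported result takes just one rounding. The derived quantities are rebuilt from the batch weights at 254.9 pbw of glass in full float precision (LOI, the yield, glass mass, six oxide percentages, totals) as quoted within problem or answer.
Ignition loss by material:
  Stock A: 110.1 × 0.05000 = 5.505 pbw
  Source B: 56.50 × 0.5987 = 33.83 pbw
  Stock C: 50.98 × 0.4436 = 22.61 pbw
  Raw D: 17.56 × 0.5654 = 9.928 pbw
  Raw E: 43.50 × 0.003000 = 0.1305 pbw
  Raw F: 48.35 × 0.002000 = 0.09670 pbw
Total LOI = 72.10 pbw
Glass = batch − LOI = 327.0 − 72.10 = 254.9 pbw

LOI loss = 72.10 pbw; glass = 254.9 pbw; yield = 77.95%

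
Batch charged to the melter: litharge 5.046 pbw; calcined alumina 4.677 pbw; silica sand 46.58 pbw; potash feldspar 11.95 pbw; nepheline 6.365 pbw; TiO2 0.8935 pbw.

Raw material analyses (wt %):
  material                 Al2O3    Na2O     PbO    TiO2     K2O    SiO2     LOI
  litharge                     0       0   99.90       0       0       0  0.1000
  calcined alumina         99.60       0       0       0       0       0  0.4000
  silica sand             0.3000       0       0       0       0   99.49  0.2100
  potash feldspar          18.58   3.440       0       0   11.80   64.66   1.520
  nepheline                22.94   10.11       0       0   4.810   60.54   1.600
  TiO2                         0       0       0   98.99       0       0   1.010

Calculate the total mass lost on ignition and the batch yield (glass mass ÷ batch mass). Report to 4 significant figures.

LOI loss = 0.4141 pbw; glass = 75.10 pbw; yield = 99.45%

Full float precision is carried at all times. The intermediate values are displayed with 4-significant-digit rounding alongside each step — each reported figure takes exactly one rounding — derived quantities, which include the totals, net glass mass, ignition loss, the yield, six oxide percentages, are computed at full precision, precisely as stated by the question or the answer, starting from the weights per 75.10 pbw of glass.
Material-by-material LOI:
  litharge: 5.046 × 0.001000 = 0.005046 pbw
  calcined alumina: 4.677 × 0.004000 = 0.01871 pbw
  silica sand: 46.58 × 0.002100 = 0.09782 pbw
  potash feldspar: 11.95 × 0.01520 = 0.1816 pbw
  nepheline: 6.365 × 0.01600 = 0.1018 pbw
  TiO2: 0.8935 × 0.01010 = 0.009024 pbw
Total LOI = 0.4141 pbw
Glass = batch − LOI = 75.51 − 0.4141 = 75.10 pbw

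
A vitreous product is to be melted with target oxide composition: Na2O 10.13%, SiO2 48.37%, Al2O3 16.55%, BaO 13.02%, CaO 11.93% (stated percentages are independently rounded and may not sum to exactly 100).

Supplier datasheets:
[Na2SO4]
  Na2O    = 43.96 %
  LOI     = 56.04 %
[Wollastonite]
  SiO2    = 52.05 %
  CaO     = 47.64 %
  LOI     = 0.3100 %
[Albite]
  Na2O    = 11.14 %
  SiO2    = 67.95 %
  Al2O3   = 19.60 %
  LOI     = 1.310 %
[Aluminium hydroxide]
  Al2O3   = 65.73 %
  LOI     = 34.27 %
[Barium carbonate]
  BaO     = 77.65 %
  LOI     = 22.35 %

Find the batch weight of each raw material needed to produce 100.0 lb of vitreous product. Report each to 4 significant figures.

Intermediates are displayed, with 4-significant-digit rounding, in the printout — all internal work keeps full float precision through the solve; exactly one rounding is applied to each reported figure. All derived quantities (yield, five oxide percentages, the totals, glass mass, ignition loss) are re-derived from the batch weights at 100.0 lb of glass at full float precision exactly as shown in problem or answer.
The oxide mass targets at 100.0 lb vitreous product:
  Na2O: 10.13% × 100.0 = 10.13 lb
  SiO2: 48.37% × 100.0 = 48.37 lb
  Al2O3: 16.55% × 100.0 = 16.55 lb
  BaO: 13.02% × 100.0 = 13.02 lb
  CaO: 11.93% × 100.0 = 11.93 lb
Mass-balance tally per oxide with the batch weights as given, under the basis named above (every target is met by its sum once rounding is allowed for):
  Na2O: 9.866·0.4396 + 52.00·0.1114 = 10.13 lb (target 10.13 lb)
  SiO2: 25.04·0.5205 + 52.00·0.6795 = 48.37 lb (target 48.37 lb)
  Al2O3: 52.00·0.1960 + 9.672·0.6573 = 16.55 lb (target 16.55 lb)
  BaO: 16.77·0.7765 = 13.02 lb (target 13.02 lb)
  CaO: 25.04·0.4764 = 11.93 lb (target 11.93 lb)
The glass-mass cross-check: the batch minus its LOI: 100.0 lb (targets for the oxides total 100.0 lb; the stated basis being 100.0 lb — any gap is answer rounding).
Adding the batch up: Σ batch = 113.3 lb; loss to ignition Σ batch·LOI = 13.35 lb; yield: glass divided by total = 88.22%.

Batch per 100.0 lb vitreous product:
  Na2SO4: 9.866 lb
  Wollastonite: 25.04 lb
  Albite: 52.00 lb
  Aluminium hydroxide: 9.672 lb
  Barium carbonate: 16.77 lb
Total batch = 113.3 lb; LOI loss = 13.35 lb; yield = 88.22%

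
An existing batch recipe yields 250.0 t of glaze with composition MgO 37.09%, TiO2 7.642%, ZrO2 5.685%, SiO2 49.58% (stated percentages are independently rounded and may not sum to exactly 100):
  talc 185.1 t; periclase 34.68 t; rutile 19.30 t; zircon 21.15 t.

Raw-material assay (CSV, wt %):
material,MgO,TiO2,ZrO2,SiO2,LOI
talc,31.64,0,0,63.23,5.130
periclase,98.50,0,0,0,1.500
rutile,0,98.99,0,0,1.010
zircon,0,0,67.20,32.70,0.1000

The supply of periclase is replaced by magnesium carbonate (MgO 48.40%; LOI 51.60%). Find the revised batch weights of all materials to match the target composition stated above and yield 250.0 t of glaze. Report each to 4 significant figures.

Values along the way appear rounded to 4 significant figures in the printout — each numeric step maintains exact precision all the way through — each reported value carries a single rounding; the derived quantities, which include four oxide percentages, the yield, ignition loss, net glass mass, totals, are computed in full float precision, as given in problem or answer, using the weight values at 250.0 t of glass.
Target oxide masses per 250.0 t glaze:
  MgO: 37.09% × 250.0 = 92.72 t
  TiO2: 7.642% × 250.0 = 19.10 t
  ZrO2: 5.685% × 250.0 = 14.21 t
  SiO2: 49.58% × 250.0 = 124.0 t
Sums-versus-targets review using the reported weights, per the basis as stated (delivered sums recover each target inside rounding margins):
  MgO: 185.1·0.3164 + 70.58·0.4840 = 92.73 t (target 92.72 t)
  TiO2: 19.30·0.9899 = 19.11 t (target 19.10 t)
  ZrO2: 21.15·0.6720 = 14.21 t (target 14.21 t)
  SiO2: 185.1·0.6323 + 21.15·0.3270 = 124.0 t (target 124.0 t)
Glass-mass closure: whole batch net of LOI = 250.0 t (oxide target masses add up to 250.0 t; versus the stated basis of 250.0 t — rounding explains the deltas).
Whole-batch sum: Σ batch = 296.1 t; ignition loss, Σ(batch × LOI) = 46.13 t; the yield ratio, glass ÷ batch: 84.42%.

Revised batch per 250.0 t glaze:
  talc: 185.1 t
  magnesium carbonate: 70.58 t
  rutile: 19.30 t
  zircon: 21.15 t
Total batch = 296.1 t; LOI loss = 46.13 t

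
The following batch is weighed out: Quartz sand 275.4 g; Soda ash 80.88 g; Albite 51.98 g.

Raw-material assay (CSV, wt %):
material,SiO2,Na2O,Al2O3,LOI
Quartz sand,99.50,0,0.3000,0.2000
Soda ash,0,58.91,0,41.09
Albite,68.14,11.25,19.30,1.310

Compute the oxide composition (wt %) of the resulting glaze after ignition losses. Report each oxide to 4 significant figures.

Glass mass = 373.8 g (batch 408.3 − LOI 34.47).
Composition: SiO2 82.78%, Na2O 14.31%, Al2O3 2.905%

Each numeric step maintains full precision through the solve; intermediates are displayed (rounded to 4 significant digits) when written out; exactly one rounding lands on each reported number — derived quantities, including the totals, ignition loss, yield, the three compositions, net glass mass, are recomputed from the weighed amounts per 373.8 g of glass at exact precision, exactly as shown in problem or answer.
What the batch supplies per oxide:
  SiO2: 275.4·0.9950 + 51.98·0.6814 = 309.4 g
  Na2O: 80.88·0.5891 + 51.98·0.1125 = 53.49 g
  Al2O3: 275.4·0.003000 + 51.98·0.1930 = 10.86 g
LOI: 275.4·0.002000 + 80.88·0.4109 + 51.98·0.01310 = 34.47 g
Glass = total batch minus LOI = 408.3 − 34.47 = 373.8 g (= the summed oxide contributions)
wt % = oxide mass / glass mass × 100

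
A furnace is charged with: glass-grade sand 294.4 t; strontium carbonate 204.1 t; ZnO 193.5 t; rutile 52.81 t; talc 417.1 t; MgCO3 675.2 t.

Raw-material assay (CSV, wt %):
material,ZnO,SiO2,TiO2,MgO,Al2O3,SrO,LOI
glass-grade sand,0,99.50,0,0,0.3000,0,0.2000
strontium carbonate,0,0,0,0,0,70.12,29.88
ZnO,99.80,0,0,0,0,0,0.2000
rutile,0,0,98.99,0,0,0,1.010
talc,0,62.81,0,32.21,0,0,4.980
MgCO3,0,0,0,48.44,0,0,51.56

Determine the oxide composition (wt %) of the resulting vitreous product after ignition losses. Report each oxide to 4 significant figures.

Glass mass = 1406 t (batch 1837 − LOI 431.4).
Composition: ZnO 13.74%, SiO2 39.48%, TiO2 3.719%, MgO 32.82%, Al2O3 0.06283%, SrO 10.18%

All arithmetic runs at full precision end to end; values along the way appear with 4-significant-digit rounding within the worked lines; every reported result carries a single rounding; all derived quantities are rebuilt from the batch weights per 1406 t of glass at full float precision (LOI, yield, glass mass, the six compositions, the totals), exactly as shown in question or answer.
Delivered oxide masses:
  ZnO: 193.5·0.9980 = 193.1 t
  SiO2: 294.4·0.9950 + 417.1·0.6281 = 554.9 t
  TiO2: 52.81·0.9899 = 52.28 t
  MgO: 417.1·0.3221 + 675.2·0.4844 = 461.4 t
  Al2O3: 294.4·0.003000 = 0.8832 t
  SrO: 204.1·0.7012 = 143.1 t
LOI: 294.4·0.002000 + 204.1·0.2988 + 193.5·0.002000 + 52.81·0.01010 + 417.1·0.04980 + 675.2·0.5156 = 431.4 t
Glass = total batch minus LOI = 1837 − 431.4 = 1406 t (= Σ oxide masses)
each wt % is 100 × oxide ÷ glass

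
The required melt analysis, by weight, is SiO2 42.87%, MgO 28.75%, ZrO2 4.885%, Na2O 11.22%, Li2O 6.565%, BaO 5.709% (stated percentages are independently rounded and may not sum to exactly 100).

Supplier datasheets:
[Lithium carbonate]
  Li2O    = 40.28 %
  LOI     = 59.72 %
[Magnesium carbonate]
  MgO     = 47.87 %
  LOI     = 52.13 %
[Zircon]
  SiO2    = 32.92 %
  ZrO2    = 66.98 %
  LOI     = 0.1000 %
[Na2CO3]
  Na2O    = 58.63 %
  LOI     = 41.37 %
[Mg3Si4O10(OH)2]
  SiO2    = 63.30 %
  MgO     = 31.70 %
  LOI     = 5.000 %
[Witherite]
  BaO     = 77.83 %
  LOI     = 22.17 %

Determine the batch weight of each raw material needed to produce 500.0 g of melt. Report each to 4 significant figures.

All internal work carries full float precision in every operation; working values are displayed (rounded to 4 significant digits) on the page — exactly one rounding goes into each reported number; all derived quantities, including ignition loss, the totals, six oxide percentages, glass mass, yield, are re-derived from the weighed amounts per 500.0 g of glass at exact precision precisely as stated by either problem or answer.
Per-oxide target masses for 500.0 g melt:
  SiO2: 42.87% × 500.0 = 214.4 g
  MgO: 28.75% × 500.0 = 143.8 g
  ZrO2: 4.885% × 500.0 = 24.42 g
  Na2O: 11.22% × 500.0 = 56.10 g
  Li2O: 6.565% × 500.0 = 32.83 g
  BaO: 5.709% × 500.0 = 28.54 g
Checking each oxide sum per the reported batch figures, under the basis named above (delivered sums recover each target exact up to rounding of places):
  SiO2: 36.47·0.3292 + 319.7·0.6330 = 214.4 g (target 214.4 g)
  MgO: 88.61·0.4787 + 319.7·0.3170 = 143.8 g (target 143.8 g)
  ZrO2: 36.47·0.6698 = 24.43 g (target 24.42 g)
  Na2O: 95.68·0.5863 = 56.10 g (target 56.10 g)
  Li2O: 81.49·0.4028 = 32.82 g (target 32.83 g)
  BaO: 36.68·0.7783 = 28.55 g (target 28.54 g)
Auditing the glass mass value: total charge less LOI = 500.0 g (oxide target masses add up to 500.0 g; with the basis standing at 500.0 g — any gap is answer rounding).
Adding the batch up: Σ batch = 658.6 g; the LOI term Σ batch·LOI equals 158.6 g; as yield: glass ÷ batch → 75.92%.

Batch per 500.0 g melt:
  Lithium carbonate: 81.49 g
  Magnesium carbonate: 88.61 g
  Zircon: 36.47 g
  Na2CO3: 95.68 g
  Mg3Si4O10(OH)2: 319.7 g
  Witherite: 36.68 g
Total batch = 658.6 g; LOI loss = 158.6 g; yield = 75.92%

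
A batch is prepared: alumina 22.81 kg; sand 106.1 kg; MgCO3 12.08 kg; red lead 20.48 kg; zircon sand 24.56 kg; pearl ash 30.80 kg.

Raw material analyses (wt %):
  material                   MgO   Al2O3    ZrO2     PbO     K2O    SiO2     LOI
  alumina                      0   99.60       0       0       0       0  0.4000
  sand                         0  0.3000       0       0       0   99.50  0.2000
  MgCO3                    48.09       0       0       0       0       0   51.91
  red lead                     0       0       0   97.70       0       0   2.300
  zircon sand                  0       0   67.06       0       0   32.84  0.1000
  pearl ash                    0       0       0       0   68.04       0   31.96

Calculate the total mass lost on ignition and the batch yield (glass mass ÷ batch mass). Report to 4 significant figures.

LOI loss = 16.91 kg; glass = 199.9 kg; yield = 92.20%

Values along the way appear (rounded to four significant figures) across the worked steps — each numeric step carries exact precision at all times — a single rounding produces each reported figure — derived quantities are carried starting from the weights per 199.9 kg of glass in full float precision (ignition loss, six oxide percentages, glass mass, the yield, the totals) as given in problem or answer.
Material-by-material LOI:
  alumina: 22.81 × 0.004000 = 0.09124 kg
  sand: 106.1 × 0.002000 = 0.2122 kg
  MgCO3: 12.08 × 0.5191 = 6.271 kg
  red lead: 20.48 × 0.02300 = 0.4710 kg
  zircon sand: 24.56 × 0.001000 = 0.02456 kg
  pearl ash: 30.80 × 0.3196 = 9.844 kg
Total LOI = 16.91 kg
Glass = batch − LOI = 216.8 − 16.91 = 199.9 kg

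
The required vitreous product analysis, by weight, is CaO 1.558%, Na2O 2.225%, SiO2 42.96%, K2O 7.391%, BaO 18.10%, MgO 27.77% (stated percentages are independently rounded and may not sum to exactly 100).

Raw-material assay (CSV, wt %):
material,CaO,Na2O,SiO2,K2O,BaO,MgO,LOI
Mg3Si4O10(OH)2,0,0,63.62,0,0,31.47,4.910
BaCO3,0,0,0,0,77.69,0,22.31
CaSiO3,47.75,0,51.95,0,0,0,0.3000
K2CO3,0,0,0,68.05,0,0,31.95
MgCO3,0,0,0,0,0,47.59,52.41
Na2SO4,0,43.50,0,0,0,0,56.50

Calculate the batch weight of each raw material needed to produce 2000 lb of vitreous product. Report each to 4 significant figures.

Batch per 2000 lb vitreous product:
  Mg3Si4O10(OH)2: 1297 lb
  BaCO3: 466.0 lb
  CaSiO3: 65.26 lb
  K2CO3: 217.2 lb
  MgCO3: 309.2 lb
  Na2SO4: 102.3 lb
Total batch = 2457 lb; LOI loss = 457.1 lb; yield = 81.40%

In-progress results appear (rounded to four significant figures) between the steps. The working math carries exact precision at every stage — each reported value is rounded only once — all derived quantities are recomputed at full precision (ignition loss, the yield, glass mass, six oxide percentages, the totals) from the batch weights on 2000 lb of glass, as quoted within the question or the answer.
The oxide mass targets at 2000 lb vitreous product:
  CaO: 1.558% × 2000 = 31.16 lb
  Na2O: 2.225% × 2000 = 44.50 lb
  SiO2: 42.96% × 2000 = 859.2 lb
  K2O: 7.391% × 2000 = 147.8 lb
  BaO: 18.10% × 2000 = 362.0 lb
  MgO: 27.77% × 2000 = 555.4 lb
Sums-versus-targets review given the weights on record, relative to the basis at hand (each sum matches its target mass modulo rounding of the values):
  CaO: 65.26·0.4775 = 31.16 lb (target 31.16 lb)
  Na2O: 102.3·0.4350 = 44.50 lb (target 44.50 lb)
  SiO2: 1297·0.6362 + 65.26·0.5195 = 859.1 lb (target 859.2 lb)
  K2O: 217.2·0.6805 = 147.8 lb (target 147.8 lb)
  BaO: 466.0·0.7769 = 362.0 lb (target 362.0 lb)
  MgO: 1297·0.3147 + 309.2·0.4759 = 555.3 lb (target 555.4 lb)
Mass balance on the glass: net batch after ignition = 2000 lb (the Σ of target masses is 2000 lb; stated basis 2000 lb — deltas are rounding alone).
Batch total: Σ batch = 2457 lb; loss to ignition Σ batch·LOI = 457.1 lb; as yield: glass ÷ batch → 81.40%.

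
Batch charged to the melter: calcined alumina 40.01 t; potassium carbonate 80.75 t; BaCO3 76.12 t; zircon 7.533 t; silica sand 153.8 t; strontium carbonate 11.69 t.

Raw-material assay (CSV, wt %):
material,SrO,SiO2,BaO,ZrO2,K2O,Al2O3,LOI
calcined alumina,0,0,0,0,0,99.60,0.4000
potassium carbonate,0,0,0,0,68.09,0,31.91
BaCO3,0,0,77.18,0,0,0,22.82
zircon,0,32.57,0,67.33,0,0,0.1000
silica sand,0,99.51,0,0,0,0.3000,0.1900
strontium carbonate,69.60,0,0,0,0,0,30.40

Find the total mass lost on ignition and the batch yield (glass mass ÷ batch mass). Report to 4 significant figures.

LOI loss = 47.15 t; glass = 322.8 t; yield = 87.25%

The working math runs at full precision at each step. In-progress results are displayed with 4-significant-figure rounding within the worked lines. Every reported value takes a single rounding; the derived quantities, which include glass mass, ignition loss, the yield, the six compositions, totals, are re-derived at full precision, exactly as shown in problem or answer, using the weight values per 322.8 t of glass.
Material-by-material LOI:
  calcined alumina: 40.01 × 0.004000 = 0.1600 t
  potassium carbonate: 80.75 × 0.3191 = 25.77 t
  BaCO3: 76.12 × 0.2282 = 17.37 t
  zircon: 7.533 × 0.001000 = 0.007533 t
  silica sand: 153.8 × 0.001900 = 0.2922 t
  strontium carbonate: 11.69 × 0.3040 = 3.554 t
Total LOI = 47.15 t
Glass = batch − LOI = 369.9 − 47.15 = 322.8 t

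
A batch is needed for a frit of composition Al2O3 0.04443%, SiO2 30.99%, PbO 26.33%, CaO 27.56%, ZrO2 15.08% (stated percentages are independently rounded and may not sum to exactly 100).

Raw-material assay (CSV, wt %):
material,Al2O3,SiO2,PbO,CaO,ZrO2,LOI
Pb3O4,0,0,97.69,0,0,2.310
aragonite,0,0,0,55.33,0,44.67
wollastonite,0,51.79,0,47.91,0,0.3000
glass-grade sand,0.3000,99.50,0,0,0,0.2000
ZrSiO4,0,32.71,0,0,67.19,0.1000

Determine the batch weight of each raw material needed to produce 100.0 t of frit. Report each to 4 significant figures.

Batch per 100.0 t frit:
  Pb3O4: 26.95 t
  aragonite: 34.91 t
  wollastonite: 17.21 t
  glass-grade sand: 14.81 t
  ZrSiO4: 22.44 t
Total batch = 116.3 t; LOI loss = 16.32 t; yield = 85.97%

Values along the way are displayed rounded to 4 significant digits in the printout. All arithmetic keeps exact precision from first step to last; every reported value is rounded only once; derived quantities, including ignition loss, five oxide percentages, glass mass, yield, the totals, are recomputed using the weight values for 100.0 t of glass in full precision exactly as printed in the question or the answer.
Per-oxide target masses for 100.0 t frit:
  Al2O3: 0.04443% × 100.0 = 0.04443 t
  SiO2: 30.99% × 100.0 = 30.99 t
  PbO: 26.33% × 100.0 = 26.33 t
  CaO: 27.56% × 100.0 = 27.56 t
  ZrO2: 15.08% × 100.0 = 15.08 t
Balance tally, oxide-wise, using the reported weights, versus the basis set out (sum by sum, the targets are met modulo rounding of the values):
  Al2O3: 14.81·0.003000 = 0.04443 t (target 0.04443 t)
  SiO2: 17.21·0.5179 + 14.81·0.9950 + 22.44·0.3271 = 30.99 t (target 30.99 t)
  PbO: 26.95·0.9769 = 26.33 t (target 26.33 t)
  CaO: 34.91·0.5533 + 17.21·0.4791 = 27.56 t (target 27.56 t)
  ZrO2: 22.44·0.6719 = 15.08 t (target 15.08 t)
The glass-mass cross-check: batch total minus LOI = 100.0 t (oxide target masses add up to 100.0 t; stated basis 100.0 t — differing by rounding only).
Summing the batch: Σ batch = 116.3 t; LOI removed, Σ of batch·LOI: 16.32 t; glass ÷ batch gives a yield of 85.97%.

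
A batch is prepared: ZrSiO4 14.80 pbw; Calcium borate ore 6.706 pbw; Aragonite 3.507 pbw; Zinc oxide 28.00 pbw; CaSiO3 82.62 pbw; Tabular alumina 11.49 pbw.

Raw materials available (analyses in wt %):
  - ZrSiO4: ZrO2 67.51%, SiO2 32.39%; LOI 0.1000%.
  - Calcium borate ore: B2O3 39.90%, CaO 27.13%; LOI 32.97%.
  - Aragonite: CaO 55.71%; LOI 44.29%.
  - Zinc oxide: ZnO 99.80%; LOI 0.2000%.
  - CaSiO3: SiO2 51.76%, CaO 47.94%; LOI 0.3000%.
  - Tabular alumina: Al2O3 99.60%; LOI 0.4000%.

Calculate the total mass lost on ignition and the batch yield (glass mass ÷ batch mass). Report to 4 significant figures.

LOI loss = 4.129 pbw; glass = 143.0 pbw; yield = 97.19%

The whole derivation carries full precision throughout. Rounding to 4 significant digits applies to each in-between result as displayed; each reported figure receives exactly one rounding. The derived quantities (ignition loss, glass mass, six oxide percentages, yield, the totals) are recomputed in exact precision starting from the weights at 143.0 pbw of glass, as given in problem or answer.
Per-material ignition loss:
  ZrSiO4: 14.80 × 0.001000 = 0.01480 pbw
  Calcium borate ore: 6.706 × 0.3297 = 2.211 pbw
  Aragonite: 3.507 × 0.4429 = 1.553 pbw
  Zinc oxide: 28.00 × 0.002000 = 0.05600 pbw
  CaSiO3: 82.62 × 0.003000 = 0.2479 pbw
  Tabular alumina: 11.49 × 0.004000 = 0.04596 pbw
Total LOI = 4.129 pbw
Glass = batch − LOI = 147.1 − 4.129 = 143.0 pbw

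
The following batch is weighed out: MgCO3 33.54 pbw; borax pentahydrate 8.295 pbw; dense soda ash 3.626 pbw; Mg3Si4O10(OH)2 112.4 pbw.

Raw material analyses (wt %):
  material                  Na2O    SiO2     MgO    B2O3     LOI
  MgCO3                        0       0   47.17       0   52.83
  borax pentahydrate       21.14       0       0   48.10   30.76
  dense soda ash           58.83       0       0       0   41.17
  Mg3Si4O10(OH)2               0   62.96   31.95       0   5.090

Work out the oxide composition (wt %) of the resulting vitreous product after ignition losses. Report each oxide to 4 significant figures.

Glass mass = 130.4 pbw (batch 157.9 − LOI 27.48).
Composition: Na2O 2.981%, SiO2 54.28%, MgO 39.68%, B2O3 3.060%

Working values are displayed (rounded to 4 significant figures) within the worked lines. All internal work runs at full precision at every stage. Every reported number is rounded once only. Derived quantities are re-derived at exact precision (the yield, four oxide percentages, LOI, net glass mass, the totals) starting from the weights on 130.4 pbw of glass, as given in problem or answer.
What the batch supplies per oxide:
  Na2O: 8.295·0.2114 + 3.626·0.5883 = 3.887 pbw
  SiO2: 112.4·0.6296 = 70.77 pbw
  MgO: 33.54·0.4717 + 112.4·0.3195 = 51.73 pbw
  B2O3: 8.295·0.4810 = 3.990 pbw
LOI: 33.54·0.5283 + 8.295·0.3076 + 3.626·0.4117 + 112.4·0.05090 = 27.48 pbw
Glass mass = batch − LOI = 157.9 − 27.48 = 130.4 pbw (consistent with Σ oxide mass)
wt %: oxide over glass, times 100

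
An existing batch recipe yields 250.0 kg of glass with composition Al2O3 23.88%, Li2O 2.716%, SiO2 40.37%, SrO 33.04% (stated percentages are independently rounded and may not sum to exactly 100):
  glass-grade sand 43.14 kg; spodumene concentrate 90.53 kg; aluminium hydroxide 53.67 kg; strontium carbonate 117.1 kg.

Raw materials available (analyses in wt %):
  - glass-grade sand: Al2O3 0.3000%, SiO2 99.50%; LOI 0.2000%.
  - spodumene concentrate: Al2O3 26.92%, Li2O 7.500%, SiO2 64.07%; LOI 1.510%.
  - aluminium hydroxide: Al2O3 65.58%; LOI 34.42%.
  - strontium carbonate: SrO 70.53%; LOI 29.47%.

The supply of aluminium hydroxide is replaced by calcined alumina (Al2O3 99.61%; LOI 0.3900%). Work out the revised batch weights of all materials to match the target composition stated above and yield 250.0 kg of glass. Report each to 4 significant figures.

Revised batch per 250.0 kg glass:
  glass-grade sand: 43.14 kg
  spodumene concentrate: 90.53 kg
  calcined alumina: 35.34 kg
  strontium carbonate: 117.1 kg
Total batch = 286.1 kg; LOI loss = 36.10 kg

All internal work carries full float precision from first step to last; the intermediate values are displayed (rounded to four significant figures) in the printout. Every reported figure takes exactly one rounding — derived quantities (the yield, the totals, net glass mass, ignition loss, the four compositions) are recomputed in exact precision using the weight values for 250.0 kg of glass exactly as printed in either problem or answer.
Target masses of each oxide per 250.0 kg glass:
  Al2O3: 23.88% × 250.0 = 59.70 kg
  Li2O: 2.716% × 250.0 = 6.790 kg
  SiO2: 40.37% × 250.0 = 100.9 kg
  SrO: 33.04% × 250.0 = 82.60 kg
A balance pass over the oxides, on the weights just shown, for the quoted basis mass (sums match the target masses within answer rounding):
  Al2O3: 43.14·0.003000 + 90.53·0.2692 + 35.34·0.9961 = 59.70 kg (target 59.70 kg)
  Li2O: 90.53·0.07500 = 6.790 kg (target 6.790 kg)
  SiO2: 43.14·0.9950 + 90.53·0.6407 = 100.9 kg (target 100.9 kg)
  SrO: 117.1·0.7053 = 82.59 kg (target 82.60 kg)
Glass-mass sanity pass: whole batch net of LOI = 250.0 kg (oxide target masses add up to 250.0 kg; with the basis standing at 250.0 kg — a pure rounding effect).
Summing the batch: Σ batch = 286.1 kg; loss to ignition Σ batch·LOI = 36.10 kg; yield: glass divided by total = 87.38%.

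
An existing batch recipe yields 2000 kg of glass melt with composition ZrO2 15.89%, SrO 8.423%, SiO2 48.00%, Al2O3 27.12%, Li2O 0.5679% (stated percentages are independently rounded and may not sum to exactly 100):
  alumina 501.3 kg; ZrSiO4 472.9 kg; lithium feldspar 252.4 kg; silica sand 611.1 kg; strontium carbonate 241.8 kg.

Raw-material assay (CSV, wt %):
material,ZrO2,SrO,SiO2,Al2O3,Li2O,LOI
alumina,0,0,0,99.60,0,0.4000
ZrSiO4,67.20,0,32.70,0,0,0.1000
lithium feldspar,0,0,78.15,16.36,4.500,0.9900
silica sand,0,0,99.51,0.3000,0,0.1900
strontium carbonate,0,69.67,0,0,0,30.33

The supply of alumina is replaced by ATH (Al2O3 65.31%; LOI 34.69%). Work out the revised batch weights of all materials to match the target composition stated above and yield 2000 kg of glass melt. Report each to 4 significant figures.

The whole derivation runs at full precision at all times; values along the way are printed with 4-significant-digit rounding alongside each step — each reported number takes exactly one rounding — all derived quantities are re-derived at exact precision (yield, LOI, the totals, five oxide percentages, glass mass) from the weighed amounts on 2000 kg of glass as written in the problem or answer text.
Oxide-by-oxide targets in 2000 kg glass melt:
  ZrO2: 15.89% × 2000 = 317.8 kg
  SrO: 8.423% × 2000 = 168.5 kg
  SiO2: 48.00% × 2000 = 960.0 kg
  Al2O3: 27.12% × 2000 = 542.4 kg
  Li2O: 0.5679% × 2000 = 11.36 kg
A balance pass over the oxides, from the weights as reported, for the quoted basis mass (sums match the target masses given rounding of the digits):
  ZrO2: 472.9·0.6720 = 317.8 kg (target 317.8 kg)
  SrO: 241.8·0.6967 = 168.5 kg (target 168.5 kg)
  SiO2: 472.9·0.3270 + 252.4·0.7815 + 611.1·0.9951 = 960.0 kg (target 960.0 kg)
  Al2O3: 764.5·0.6531 + 252.4·0.1636 + 611.1·0.003000 = 542.4 kg (target 542.4 kg)
  Li2O: 252.4·0.04500 = 11.36 kg (target 11.36 kg)
The glass-mass cross-check: Σ batch − LOI loss = 2000 kg (summing oxide targets gives 2000 kg; with the basis standing at 2000 kg — any gap is answer rounding).
Adding the batch up: Σ batch = 2343 kg; Σ batch·LOI gives LOI loss = 342.7 kg; the yield ratio, glass ÷ batch: 85.37%.

Revised batch per 2000 kg glass melt:
  ATH: 764.5 kg
  ZrSiO4: 472.9 kg
  lithium feldspar: 252.4 kg
  silica sand: 611.1 kg
  strontium carbonate: 241.8 kg
Total batch = 2343 kg; LOI loss = 342.7 kg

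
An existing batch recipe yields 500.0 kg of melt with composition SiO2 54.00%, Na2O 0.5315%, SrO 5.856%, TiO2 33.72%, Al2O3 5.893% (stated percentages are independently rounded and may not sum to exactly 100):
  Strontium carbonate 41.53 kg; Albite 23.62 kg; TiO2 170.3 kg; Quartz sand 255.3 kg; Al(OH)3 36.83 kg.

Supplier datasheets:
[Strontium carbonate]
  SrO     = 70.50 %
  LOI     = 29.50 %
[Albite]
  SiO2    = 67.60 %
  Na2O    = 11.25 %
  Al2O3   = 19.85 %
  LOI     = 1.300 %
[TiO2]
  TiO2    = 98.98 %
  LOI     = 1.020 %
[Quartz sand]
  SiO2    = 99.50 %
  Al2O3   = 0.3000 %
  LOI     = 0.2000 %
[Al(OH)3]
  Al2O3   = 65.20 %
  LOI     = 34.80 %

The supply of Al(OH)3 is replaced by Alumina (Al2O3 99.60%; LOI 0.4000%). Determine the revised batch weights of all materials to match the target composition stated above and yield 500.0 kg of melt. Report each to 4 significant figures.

Revised batch per 500.0 kg melt:
  Strontium carbonate: 41.53 kg
  Albite: 23.62 kg
  TiO2: 170.3 kg
  Quartz sand: 255.3 kg
  Alumina: 24.11 kg
Total batch = 514.9 kg; LOI loss = 14.90 kg

Mid-chain values are printed (rounded to 4 significant figures) within the worked lines; the working math carries full float precision at each step; exactly one rounding goes into each reported result; derived quantities (the totals, LOI, glass mass, yield, the five compositions) are carried at exact precision using the weight values at 500.0 kg of glass, as quoted within problem or answer.
Target masses of each oxide per 500.0 kg melt:
  SiO2: 54.00% × 500.0 = 270.0 kg
  Na2O: 0.5315% × 500.0 = 2.658 kg
  SrO: 5.856% × 500.0 = 29.28 kg
  TiO2: 33.72% × 500.0 = 168.6 kg
  Al2O3: 5.893% × 500.0 = 29.46 kg
Per-oxide balance check given the weights on record, per the basis as stated (target by target, the sums agree modulo rounding of the values):
  SiO2: 23.62·0.6760 + 255.3·0.9950 = 270.0 kg (target 270.0 kg)
  Na2O: 23.62·0.1125 = 2.657 kg (target 2.658 kg)
  SrO: 41.53·0.7050 = 29.28 kg (target 29.28 kg)
  TiO2: 170.3·0.9898 = 168.6 kg (target 168.6 kg)
  Al2O3: 23.62·0.1985 + 255.3·0.003000 + 24.11·0.9960 = 29.47 kg (target 29.46 kg)
Glass-mass bookkeeping: whole batch net of LOI = 500.0 kg (summing oxide targets gives 500.0 kg; versus the stated basis of 500.0 kg — rounding explains the deltas).
Summing the batch: Σ batch = 514.9 kg; LOI loss = Σ batch·LOI = 14.90 kg; glass ÷ batch gives a yield of 97.11%.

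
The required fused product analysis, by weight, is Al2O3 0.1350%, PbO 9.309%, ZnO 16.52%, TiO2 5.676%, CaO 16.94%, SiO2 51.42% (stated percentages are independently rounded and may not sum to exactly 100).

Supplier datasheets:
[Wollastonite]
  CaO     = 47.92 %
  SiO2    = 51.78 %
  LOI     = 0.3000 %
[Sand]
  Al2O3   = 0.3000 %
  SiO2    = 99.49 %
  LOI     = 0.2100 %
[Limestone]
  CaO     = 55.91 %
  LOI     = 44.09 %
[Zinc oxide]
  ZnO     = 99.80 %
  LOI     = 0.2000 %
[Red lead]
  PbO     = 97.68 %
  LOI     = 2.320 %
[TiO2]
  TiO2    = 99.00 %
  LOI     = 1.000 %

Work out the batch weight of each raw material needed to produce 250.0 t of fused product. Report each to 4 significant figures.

Batch per 250.0 t fused product:
  Wollastonite: 32.10 t
  Sand: 112.5 t
  Limestone: 48.23 t
  Zinc oxide: 41.38 t
  Red lead: 23.83 t
  TiO2: 14.33 t
Total batch = 272.4 t; LOI loss = 22.38 t; yield = 91.78%

The whole derivation maintains full precision all the way through. In-progress results appear rounded to four significant figures alongside each step — exactly one rounding goes into every reported number — derived quantities (glass mass, the yield, six oxide percentages, totals, ignition loss) are carried at full precision from the weighed amounts on 250.0 t of glass as written in the problem or answer text.
Per-oxide target masses for 250.0 t fused product:
  Al2O3: 0.1350% × 250.0 = 0.3375 t
  PbO: 9.309% × 250.0 = 23.27 t
  ZnO: 16.52% × 250.0 = 41.30 t
  TiO2: 5.676% × 250.0 = 14.19 t
  CaO: 16.94% × 250.0 = 42.35 t
  SiO2: 51.42% × 250.0 = 128.6 t
Checking each oxide sum using the reported weights, at the basis given (target by target, the sums agree modulo rounding of the values):
  Al2O3: 112.5·0.003000 = 0.3375 t (target 0.3375 t)
  PbO: 23.83·0.9768 = 23.28 t (target 23.27 t)
  ZnO: 41.38·0.9980 = 41.30 t (target 41.30 t)
  TiO2: 14.33·0.9900 = 14.19 t (target 14.19 t)
  CaO: 32.10·0.4792 + 48.23·0.5591 = 42.35 t (target 42.35 t)
  SiO2: 32.10·0.5178 + 112.5·0.9949 = 128.5 t (target 128.6 t)
Glass-mass sanity pass: total batch − LOI = 250.0 t (the targets, summed, come to 250.0 t; against the stated basis, 250.0 t — any gap is answer rounding).
Summing the batch: Σ batch = 272.4 t; ignition loss, Σ(batch × LOI) = 22.38 t; glass ÷ batch gives a yield of 91.78%.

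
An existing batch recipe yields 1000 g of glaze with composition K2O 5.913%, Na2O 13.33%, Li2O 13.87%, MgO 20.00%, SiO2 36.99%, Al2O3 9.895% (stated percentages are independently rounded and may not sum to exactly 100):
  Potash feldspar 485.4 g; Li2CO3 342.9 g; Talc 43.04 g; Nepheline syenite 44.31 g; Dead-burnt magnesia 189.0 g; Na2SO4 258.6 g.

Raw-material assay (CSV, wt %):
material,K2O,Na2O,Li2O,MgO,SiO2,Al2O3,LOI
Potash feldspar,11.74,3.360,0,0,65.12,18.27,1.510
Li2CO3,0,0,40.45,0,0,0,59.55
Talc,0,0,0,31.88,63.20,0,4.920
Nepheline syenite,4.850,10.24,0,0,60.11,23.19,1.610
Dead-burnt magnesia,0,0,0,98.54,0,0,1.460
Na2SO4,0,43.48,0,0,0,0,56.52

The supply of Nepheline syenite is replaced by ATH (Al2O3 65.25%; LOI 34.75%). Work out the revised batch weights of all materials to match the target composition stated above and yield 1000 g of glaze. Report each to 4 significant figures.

Full float precision is carried at every stage; in-progress results are displayed (rounded to 4 significant figures) in the working — every reported figure includes exactly one rounding; derived quantities, which include the six compositions, yield, glass mass, the totals, ignition loss, are carried in exact precision, exactly as printed in the problem or the answer, from the weighed amounts at 1000 g of glass.
Target oxide masses per 1000 g glaze:
  K2O: 5.913% × 1000 = 59.13 g
  Na2O: 13.33% × 1000 = 133.3 g
  Li2O: 13.87% × 1000 = 138.7 g
  MgO: 20.00% × 1000 = 200.0 g
  SiO2: 36.99% × 1000 = 369.9 g
  Al2O3: 9.895% × 1000 = 98.95 g
Per-oxide balance check on the weights just shown, at the basis given (each sum matches its target mass net of answer rounding effects):
  K2O: 503.7·0.1174 = 59.13 g (target 59.13 g)
  Na2O: 503.7·0.03360 + 267.7·0.4348 = 133.3 g (target 133.3 g)
  Li2O: 342.9·0.4045 = 138.7 g (target 138.7 g)
  MgO: 66.32·0.3188 + 181.5·0.9854 = 200.0 g (target 200.0 g)
  SiO2: 503.7·0.6512 + 66.32·0.6320 = 369.9 g (target 369.9 g)
  Al2O3: 503.7·0.1827 + 10.62·0.6525 = 98.96 g (target 98.95 g)
Glass-mass closure: total batch − LOI = 1000 g (oxide target masses add up to 1000 g; stated basis 1000 g — gaps are rounding artifacts).
Adding the batch up: Σ batch = 1373 g; the LOI term Σ batch·LOI equals 372.7 g; yield: glass divided by total = 72.85%.

Revised batch per 1000 g glaze:
  Potash feldspar: 503.7 g
  Li2CO3: 342.9 g
  Talc: 66.32 g
  ATH: 10.62 g
  Dead-burnt magnesia: 181.5 g
  Na2SO4: 267.7 g
Total batch = 1373 g; LOI loss = 372.7 g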